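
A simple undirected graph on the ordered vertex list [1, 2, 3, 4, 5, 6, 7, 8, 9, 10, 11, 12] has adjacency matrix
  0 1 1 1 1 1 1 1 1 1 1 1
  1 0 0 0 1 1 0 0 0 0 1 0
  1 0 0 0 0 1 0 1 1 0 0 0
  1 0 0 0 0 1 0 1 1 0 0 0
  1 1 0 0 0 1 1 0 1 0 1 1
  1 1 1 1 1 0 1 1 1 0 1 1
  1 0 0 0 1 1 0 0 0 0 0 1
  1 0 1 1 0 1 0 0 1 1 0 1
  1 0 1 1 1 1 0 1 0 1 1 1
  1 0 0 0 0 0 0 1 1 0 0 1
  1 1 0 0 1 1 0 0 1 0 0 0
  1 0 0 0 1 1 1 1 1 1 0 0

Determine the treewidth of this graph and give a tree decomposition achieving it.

Treewidth 4.
Bags: B1 = {1, 5, 6, 9, 11}  B2 = {1, 2, 5, 6, 11}  B3 = {1, 5, 6, 9, 12}  B4 = {1, 6, 8, 9, 12}  B5 = {1, 8, 9, 10, 12}  B6 = {1, 5, 6, 7, 12}  B7 = {1, 3, 6, 8, 9}  B8 = {1, 4, 6, 8, 9}
Tree: B1–B2, B1–B3, B3–B4, B4–B5, B3–B6, B4–B7, B4–B8

The largest bag has 5 vertices, giving width 4; this decomposition certifies tw(G) ≤ 4. For the lower bound, the 5 vertices {1, 8, 9, 10, 12} are pairwise adjacent, and any tree decomposition puts a clique entirely inside one bag — forcing width ≥ 4. The upper and lower bounds meet at 4, so that is the treewidth.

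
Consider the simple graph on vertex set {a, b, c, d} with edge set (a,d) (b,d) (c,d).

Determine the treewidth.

A width-1 tree decomposition is:
Bags: B1 = {c, d}  B2 = {b, d}  B3 = {a, d}
Tree: B1–B2, B2–B3
The largest bag has 2 vertices, giving width 1; this decomposition certifies tw(G) ≤ 1. G has an edge, so its treewidth is at least 1. Therefore the treewidth is 1.

1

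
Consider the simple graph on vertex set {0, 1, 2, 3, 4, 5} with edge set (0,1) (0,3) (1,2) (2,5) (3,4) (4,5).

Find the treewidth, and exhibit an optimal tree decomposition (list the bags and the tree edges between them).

Every bag has size at most 3, so the width is 3 − 1 = 2 and tw(G) ≤ 2. The edges 3–4–5–2–1–0–3 form a cycle, so G is not a tree and its treewidth is at least 2. Therefore the treewidth is 2.

Treewidth 2.
Bags: B1 = {3, 4, 5}  B2 = {2, 3, 5}  B3 = {1, 2, 3}  B4 = {0, 1, 3}
Tree: B1–B2, B2–B3, B3–B4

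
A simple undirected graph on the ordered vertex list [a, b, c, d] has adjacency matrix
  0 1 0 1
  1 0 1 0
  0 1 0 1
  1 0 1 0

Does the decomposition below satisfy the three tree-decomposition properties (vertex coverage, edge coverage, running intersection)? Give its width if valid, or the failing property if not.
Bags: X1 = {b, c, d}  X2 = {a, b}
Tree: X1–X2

A tree decomposition must satisfy three properties: every vertex lies in some bag; for every edge, both endpoints lie together in some bag; and for every vertex, the bags containing it form a connected subtree. Here edge (d,a) lies in no bag, so the decomposition is invalid.

No — edge (d,a) lies in no bag.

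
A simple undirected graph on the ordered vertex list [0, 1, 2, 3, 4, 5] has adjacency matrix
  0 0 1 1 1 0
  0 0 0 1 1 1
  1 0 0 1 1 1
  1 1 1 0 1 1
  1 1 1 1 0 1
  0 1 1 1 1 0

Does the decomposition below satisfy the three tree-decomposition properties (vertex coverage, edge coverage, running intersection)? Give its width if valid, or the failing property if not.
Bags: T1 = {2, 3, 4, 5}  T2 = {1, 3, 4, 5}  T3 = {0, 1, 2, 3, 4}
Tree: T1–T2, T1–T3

No — bags containing vertex 1 are not connected in the tree.

A tree decomposition must satisfy three properties: every vertex lies in some bag; for every edge, both endpoints lie together in some bag; and for every vertex, the bags containing it form a connected subtree. Here bags containing vertex 1 are not connected in the tree, so the decomposition is invalid.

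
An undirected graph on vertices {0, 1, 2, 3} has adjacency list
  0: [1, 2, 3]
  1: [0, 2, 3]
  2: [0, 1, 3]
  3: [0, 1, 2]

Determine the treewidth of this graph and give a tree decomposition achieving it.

A single bag containing all 4 vertices is trivially a valid decomposition of width 3. For the lower bound, the 4 vertices {0, 1, 2, 3} are pairwise adjacent, and any tree decomposition puts a clique entirely inside one bag — forcing width ≥ 3. Combining the bounds, tw(G) = 3.

Treewidth 3.
Bags: B1 = {0, 1, 2, 3}
Tree: (single bag)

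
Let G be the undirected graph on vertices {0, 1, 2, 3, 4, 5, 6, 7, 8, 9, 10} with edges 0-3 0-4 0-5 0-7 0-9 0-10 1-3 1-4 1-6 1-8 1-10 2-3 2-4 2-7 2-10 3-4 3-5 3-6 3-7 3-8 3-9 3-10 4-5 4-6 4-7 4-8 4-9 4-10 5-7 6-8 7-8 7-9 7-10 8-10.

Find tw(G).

A width-4 tree decomposition is:
Bags: B1 = {0, 3, 4, 7, 9}  B2 = {0, 3, 4, 7, 10}  B3 = {0, 3, 4, 5, 7}  B4 = {3, 4, 7, 8, 10}  B5 = {1, 3, 4, 8, 10}  B6 = {2, 3, 4, 7, 10}  B7 = {1, 3, 4, 6, 8}
Tree: B1–B2, B2–B3, B2–B4, B4–B5, B4–B6, B5–B7
Each bag holds 5 vertices, so the decomposition has width 4, which upper-bounds the treewidth. For the lower bound, the 5 vertices {1, 3, 4, 8, 10} are pairwise adjacent, and any tree decomposition puts a clique entirely inside one bag — forcing width ≥ 4. Therefore the treewidth is 4.

4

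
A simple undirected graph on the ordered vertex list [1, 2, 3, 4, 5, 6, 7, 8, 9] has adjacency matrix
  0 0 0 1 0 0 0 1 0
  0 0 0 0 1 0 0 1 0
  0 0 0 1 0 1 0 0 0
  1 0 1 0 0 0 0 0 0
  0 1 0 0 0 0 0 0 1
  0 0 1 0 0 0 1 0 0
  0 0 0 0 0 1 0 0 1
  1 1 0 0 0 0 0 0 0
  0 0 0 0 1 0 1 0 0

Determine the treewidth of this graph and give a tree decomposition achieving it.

Each bag holds 3 vertices, so the decomposition has width 2, which upper-bounds the treewidth. The edges 7–9–5–2–8–1–4–3–6–7 form a cycle, so G is not a tree and its treewidth is at least 2. Hence tw(G) = 2 exactly.

Treewidth 2.
Bags: B1 = {5, 7, 9}  B2 = {2, 5, 7}  B3 = {2, 7, 8}  B4 = {1, 7, 8}  B5 = {1, 4, 7}  B6 = {3, 4, 7}  B7 = {3, 6, 7}
Tree: B1–B2, B2–B3, B3–B4, B4–B5, B5–B6, B6–B7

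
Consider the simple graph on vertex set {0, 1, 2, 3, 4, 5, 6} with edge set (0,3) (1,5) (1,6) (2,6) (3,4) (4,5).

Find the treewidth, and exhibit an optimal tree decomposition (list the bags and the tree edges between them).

Every bag has size at most 2, so the width is 2 − 1 = 1 and tw(G) ≤ 1. Since G has at least one edge (e.g. 0–3), it is not an edgeless graph, so tw(G) ≥ 1. The upper and lower bounds meet at 1, so that is the treewidth.

Treewidth 1.
Bags: B1 = {0, 3}  B2 = {3, 4}  B3 = {4, 5}  B4 = {1, 5}  B5 = {1, 6}  B6 = {2, 6}
Tree: B1–B2, B2–B3, B3–B4, B4–B5, B5–B6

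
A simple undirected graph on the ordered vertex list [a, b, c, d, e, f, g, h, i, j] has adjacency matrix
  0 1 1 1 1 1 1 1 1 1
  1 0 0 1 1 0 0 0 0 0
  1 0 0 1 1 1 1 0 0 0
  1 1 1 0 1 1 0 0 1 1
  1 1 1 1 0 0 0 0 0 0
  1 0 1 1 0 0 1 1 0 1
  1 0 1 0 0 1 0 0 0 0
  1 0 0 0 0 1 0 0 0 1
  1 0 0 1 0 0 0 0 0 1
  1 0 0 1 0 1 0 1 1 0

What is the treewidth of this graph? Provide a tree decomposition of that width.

Every bag has size at most 4, so the width is 4 − 1 = 3 and tw(G) ≤ 3. For the lower bound, the 4 vertices {a, c, d, e} are pairwise adjacent, and any tree decomposition puts a clique entirely inside one bag — forcing width ≥ 3. Hence tw(G) = 3 exactly.

Treewidth 3.
One optimal decomposition is:
Bags: B1 = {a, c, d, f}  B2 = {a, c, d, e}  B3 = {a, d, f, j}  B4 = {a, f, h, j}  B5 = {a, d, i, j}  B6 = {a, c, f, g}  B7 = {a, b, d, e}
Tree: B1–B2, B1–B3, B3–B4, B3–B5, B1–B6, B2–B7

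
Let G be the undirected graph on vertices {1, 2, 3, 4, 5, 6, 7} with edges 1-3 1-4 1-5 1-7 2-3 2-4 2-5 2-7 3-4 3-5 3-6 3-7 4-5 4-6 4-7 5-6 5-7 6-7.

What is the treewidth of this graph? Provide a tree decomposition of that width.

Treewidth 4.
Bags: B1 = {2, 3, 4, 5, 7}  B2 = {1, 3, 4, 5, 7}  B3 = {3, 4, 5, 6, 7}
Tree: B1–B2, B2–B3

Every bag has size at most 5, so the width is 5 − 1 = 4 and tw(G) ≤ 4. On the other hand G contains the 5-clique {1, 3, 4, 5, 7}. A clique must lie in a single bag of any decomposition, so no decomposition can have width below 4. The upper and lower bounds meet at 4, so that is the treewidth.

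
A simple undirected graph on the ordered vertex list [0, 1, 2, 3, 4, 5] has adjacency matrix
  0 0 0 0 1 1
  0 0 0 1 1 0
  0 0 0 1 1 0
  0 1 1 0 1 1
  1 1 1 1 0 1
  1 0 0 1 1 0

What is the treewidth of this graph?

2

A width-2 tree decomposition is:
Bags: B1 = {1, 3, 4}  B2 = {3, 4, 5}  B3 = {0, 4, 5}  B4 = {2, 3, 4}
Tree: B1–B2, B2–B3, B2–B4
Each bag holds 3 vertices, so the decomposition has width 2, which upper-bounds the treewidth. On the other hand G contains the 3-clique {0, 4, 5}. A clique must lie in a single bag of any decomposition, so no decomposition can have width below 2. Hence tw(G) = 2 exactly.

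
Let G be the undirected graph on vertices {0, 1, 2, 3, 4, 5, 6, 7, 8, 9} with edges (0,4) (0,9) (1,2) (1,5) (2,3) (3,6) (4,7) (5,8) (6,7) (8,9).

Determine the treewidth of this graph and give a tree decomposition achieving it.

Treewidth 2.
Bags: B1 = {1, 5, 8}  B2 = {1, 8, 9}  B3 = {0, 1, 9}  B4 = {0, 1, 4}  B5 = {1, 4, 7}  B6 = {1, 6, 7}  B7 = {1, 3, 6}  B8 = {1, 2, 3}
Tree: B1–B2, B2–B3, B3–B4, B4–B5, B5–B6, B6–B7, B7–B8

Each bag holds 3 vertices, so the decomposition has width 2, which upper-bounds the treewidth. For the lower bound, G contains the cycle 1–5–8–9–0–4–7–6–3–2–1, so G is not a forest; only forests have treewidth ≤ 1, hence tw(G) ≥ 2. Combining the bounds, tw(G) = 2.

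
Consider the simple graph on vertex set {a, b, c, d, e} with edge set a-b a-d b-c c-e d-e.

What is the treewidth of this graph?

2

A width-2 tree decomposition is:
Bags: B1 = {b, c, e}  B2 = {b, d, e}  B3 = {a, b, d}
Tree: B1–B2, B2–B3
Every bag has size at most 3, so the width is 3 − 1 = 2 and tw(G) ≤ 2. For the lower bound, G contains the cycle b–c–e–d–a–b, so G is not a forest; only forests have treewidth ≤ 1, hence tw(G) ≥ 2. Hence tw(G) = 2 exactly.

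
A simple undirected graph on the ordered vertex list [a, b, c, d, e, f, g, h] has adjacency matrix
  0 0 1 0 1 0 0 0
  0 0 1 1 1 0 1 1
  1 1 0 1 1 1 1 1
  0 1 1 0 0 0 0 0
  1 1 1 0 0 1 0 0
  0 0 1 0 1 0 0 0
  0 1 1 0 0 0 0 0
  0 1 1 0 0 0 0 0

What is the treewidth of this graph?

A width-2 tree decomposition is:
Bags: B1 = {b, c, h}  B2 = {b, c, e}  B3 = {c, e, f}  B4 = {a, c, e}  B5 = {b, c, g}  B6 = {b, c, d}
Tree: B1–B2, B2–B3, B3–B4, B2–B5, B5–B6
The largest bag has 3 vertices, giving width 2; this decomposition certifies tw(G) ≤ 2. For the lower bound, the 3 vertices {a, c, e} are pairwise adjacent, and any tree decomposition puts a clique entirely inside one bag — forcing width ≥ 2. Combining the bounds, tw(G) = 2.

2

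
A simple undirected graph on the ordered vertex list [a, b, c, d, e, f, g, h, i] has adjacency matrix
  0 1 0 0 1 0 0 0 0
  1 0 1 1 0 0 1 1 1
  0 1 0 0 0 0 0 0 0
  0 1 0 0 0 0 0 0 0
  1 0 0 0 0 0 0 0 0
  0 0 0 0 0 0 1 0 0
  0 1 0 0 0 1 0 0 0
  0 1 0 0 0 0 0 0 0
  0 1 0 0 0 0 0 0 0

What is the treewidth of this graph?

1

A width-1 tree decomposition is:
Bags: B1 = {a, b}  B2 = {b, g}  B3 = {f, g}  B4 = {b, i}  B5 = {b, h}  B6 = {b, c}  B7 = {b, d}  B8 = {a, e}
Tree: B1–B2, B2–B3, B2–B4, B4–B5, B2–B6, B2–B7, B1–B8
Each bag holds 2 vertices, so the decomposition has width 1, which upper-bounds the treewidth. Since G has at least one edge (e.g. b–a), it is not an edgeless graph, so tw(G) ≥ 1. Hence tw(G) = 1 exactly.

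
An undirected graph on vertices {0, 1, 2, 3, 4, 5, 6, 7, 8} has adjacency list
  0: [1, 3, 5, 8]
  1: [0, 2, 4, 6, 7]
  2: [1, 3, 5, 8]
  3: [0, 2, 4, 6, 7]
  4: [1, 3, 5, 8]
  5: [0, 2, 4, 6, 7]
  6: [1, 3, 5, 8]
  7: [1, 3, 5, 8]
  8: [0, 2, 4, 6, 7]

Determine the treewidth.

A width-4 tree decomposition is:
Bags: B1 = {1, 3, 5, 6, 8}  B2 = {0, 1, 3, 5, 8}  B3 = {1, 3, 5, 7, 8}  B4 = {1, 3, 4, 5, 8}  B5 = {1, 2, 3, 5, 8}
Tree: B1–B2, B2–B3, B3–B4, B4–B5
The largest bag has 5 vertices, giving width 4; this decomposition certifies tw(G) ≤ 4. For the lower bound: the 5 vertex sets {1,6}, {0,3}, {5,7}, {8}, {4} are disjoint, each induces a connected subgraph, and every pair is joined by at least one edge of G. Contracting each set to a single vertex therefore yields K_{5} as a minor, and since treewidth is minor-monotone, tw(G) ≥ tw(K_{5}) = 4. Combining the bounds, tw(G) = 4.

4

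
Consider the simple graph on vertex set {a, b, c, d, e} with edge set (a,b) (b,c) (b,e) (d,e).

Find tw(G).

A width-1 tree decomposition is:
Bags: B1 = {d, e}  B2 = {b, e}  B3 = {b, c}  B4 = {a, b}
Tree: B1–B2, B2–B3, B2–B4
Each bag holds 2 vertices, so the decomposition has width 1, which upper-bounds the treewidth. Any graph with an edge has treewidth ≥ 1, and G has the edge d–e. The upper and lower bounds meet at 1, so that is the treewidth.

1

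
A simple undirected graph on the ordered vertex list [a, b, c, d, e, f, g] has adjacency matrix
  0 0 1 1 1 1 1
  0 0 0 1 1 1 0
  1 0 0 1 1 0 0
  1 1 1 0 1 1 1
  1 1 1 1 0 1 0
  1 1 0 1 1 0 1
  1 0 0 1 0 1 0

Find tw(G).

3

A width-3 tree decomposition is:
Bags: B1 = {a, d, f, g}  B2 = {a, d, e, f}  B3 = {a, c, d, e}  B4 = {b, d, e, f}
Tree: B1–B2, B2–B3, B2–B4
Each bag holds 4 vertices, so the decomposition has width 3, which upper-bounds the treewidth. For the lower bound, the 4 vertices {a, c, d, e} are pairwise adjacent, and any tree decomposition puts a clique entirely inside one bag — forcing width ≥ 3. Therefore the treewidth is 3.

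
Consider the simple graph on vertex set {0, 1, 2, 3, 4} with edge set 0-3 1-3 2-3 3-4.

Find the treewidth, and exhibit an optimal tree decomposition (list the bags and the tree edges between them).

Treewidth 1.
Bags: B1 = {3, 4}  B2 = {0, 3}  B3 = {2, 3}  B4 = {1, 3}
Tree: B1–B2, B1–B3, B2–B4

Each bag holds 2 vertices, so the decomposition has width 1, which upper-bounds the treewidth. Since G has at least one edge (e.g. 4–3), it is not an edgeless graph, so tw(G) ≥ 1. Combining the bounds, tw(G) = 1.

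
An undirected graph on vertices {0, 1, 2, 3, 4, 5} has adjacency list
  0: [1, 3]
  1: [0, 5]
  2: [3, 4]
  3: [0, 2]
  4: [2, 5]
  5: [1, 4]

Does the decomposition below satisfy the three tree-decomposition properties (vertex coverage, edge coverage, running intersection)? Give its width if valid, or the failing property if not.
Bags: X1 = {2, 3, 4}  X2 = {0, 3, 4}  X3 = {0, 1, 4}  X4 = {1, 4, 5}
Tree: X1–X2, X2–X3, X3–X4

Vertex coverage: the bags together contain {0, 1, 2, 3, 4, 5}, the full vertex set. Edge coverage: each edge of G has both endpoints in at least one bag. Running intersection: for every vertex, the bags containing it form a connected subtree. All three properties hold, so this is a valid tree decomposition of width max|bag| − 1 = 2, and hence tw(G) ≤ 2.

Yes; width 2.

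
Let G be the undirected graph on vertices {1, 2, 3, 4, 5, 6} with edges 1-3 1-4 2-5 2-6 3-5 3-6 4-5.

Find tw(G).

A width-2 tree decomposition is:
Bags: B1 = {2, 5, 6}  B2 = {3, 5, 6}  B3 = {3, 4, 5}  B4 = {1, 3, 4}
Tree: B1–B2, B2–B3, B3–B4
Every bag has size at most 3, so the width is 3 − 1 = 2 and tw(G) ≤ 2. For the lower bound, G contains the cycle 2–6–3–5–2, so G is not a forest; only forests have treewidth ≤ 1, hence tw(G) ≥ 2. Therefore the treewidth is 2.

2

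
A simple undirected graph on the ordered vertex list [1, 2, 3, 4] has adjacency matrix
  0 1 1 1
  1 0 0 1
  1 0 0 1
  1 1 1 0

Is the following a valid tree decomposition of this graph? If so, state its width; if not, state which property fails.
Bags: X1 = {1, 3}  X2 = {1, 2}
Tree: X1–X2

A tree decomposition must satisfy three properties: every vertex lies in some bag; for every edge, both endpoints lie together in some bag; and for every vertex, the bags containing it form a connected subtree. Here vertex 4 appears in no bag, so the decomposition is invalid.

No — vertex 4 appears in no bag.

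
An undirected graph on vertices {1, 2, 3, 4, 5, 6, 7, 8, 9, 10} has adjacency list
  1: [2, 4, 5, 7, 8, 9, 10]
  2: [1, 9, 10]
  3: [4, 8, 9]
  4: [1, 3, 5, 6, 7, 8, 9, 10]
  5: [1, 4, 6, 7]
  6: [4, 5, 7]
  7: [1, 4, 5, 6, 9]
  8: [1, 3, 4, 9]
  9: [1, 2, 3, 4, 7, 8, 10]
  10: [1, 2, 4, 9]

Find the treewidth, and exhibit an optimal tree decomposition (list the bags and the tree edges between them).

Treewidth 3.
Bags: B1 = {1, 4, 5, 7}  B2 = {1, 4, 7, 9}  B3 = {4, 5, 6, 7}  B4 = {1, 4, 9, 10}  B5 = {1, 2, 9, 10}  B6 = {1, 4, 8, 9}  B7 = {3, 4, 8, 9}
Tree: B1–B2, B1–B3, B2–B4, B4–B5, B4–B6, B6–B7

The largest bag has 4 vertices, giving width 3; this decomposition certifies tw(G) ≤ 3. On the other hand G contains the 4-clique {1, 2, 9, 10}. A clique must lie in a single bag of any decomposition, so no decomposition can have width below 3. The upper and lower bounds meet at 3, so that is the treewidth.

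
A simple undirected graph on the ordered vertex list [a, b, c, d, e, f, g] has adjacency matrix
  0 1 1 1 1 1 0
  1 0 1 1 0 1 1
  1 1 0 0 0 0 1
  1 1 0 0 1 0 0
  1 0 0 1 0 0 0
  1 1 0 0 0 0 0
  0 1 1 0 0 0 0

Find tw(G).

A width-2 tree decomposition is:
Bags: B1 = {a, b, c}  B2 = {a, b, d}  B3 = {a, d, e}  B4 = {a, b, f}  B5 = {b, c, g}
Tree: B1–B2, B2–B3, B1–B4, B1–B5
Each bag holds 3 vertices, so the decomposition has width 2, which upper-bounds the treewidth. For the lower bound, the 3 vertices {b, c, g} are pairwise adjacent, and any tree decomposition puts a clique entirely inside one bag — forcing width ≥ 2. Combining the bounds, tw(G) = 2.

2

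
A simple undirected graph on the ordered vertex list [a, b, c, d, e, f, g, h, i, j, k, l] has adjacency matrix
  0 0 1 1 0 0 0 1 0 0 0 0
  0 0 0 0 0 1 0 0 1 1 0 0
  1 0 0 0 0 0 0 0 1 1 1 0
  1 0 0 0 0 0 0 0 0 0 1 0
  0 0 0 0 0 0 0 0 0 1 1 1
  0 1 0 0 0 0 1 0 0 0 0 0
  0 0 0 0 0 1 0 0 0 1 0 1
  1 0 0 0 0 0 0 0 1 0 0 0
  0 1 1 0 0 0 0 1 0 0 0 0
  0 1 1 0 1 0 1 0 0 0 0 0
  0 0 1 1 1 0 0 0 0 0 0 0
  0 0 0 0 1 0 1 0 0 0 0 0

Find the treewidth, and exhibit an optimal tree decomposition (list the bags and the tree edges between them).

Every bag has size at most 4, so the width is 4 − 1 = 3 and tw(G) ≤ 3. For the lower bound: the 4 vertex sets {a,d,h}, {k}, {c}, {b,e,i,j} are disjoint, each induces a connected subgraph, and every pair is joined by at least one edge of G. Contracting each set to a single vertex therefore yields K_{4} as a minor, and since treewidth is minor-monotone, tw(G) ≥ tw(K_{4}) = 3. Combining the bounds, tw(G) = 3.

Treewidth 3.
One such decomposition:
Bags: B1 = {a, d, h, k}  B2 = {a, c, h, k}  B3 = {c, h, i, k}  B4 = {c, e, i, k}  B5 = {c, e, i, j}  B6 = {b, e, i, j}  B7 = {b, e, j, l}  B8 = {b, g, j, l}  B9 = {b, f, g, l}
Tree: B1–B2, B2–B3, B3–B4, B4–B5, B5–B6, B6–B7, B7–B8, B8–B9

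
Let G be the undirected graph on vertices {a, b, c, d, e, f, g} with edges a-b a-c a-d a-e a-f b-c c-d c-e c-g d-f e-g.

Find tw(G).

A width-2 tree decomposition is:
Bags: B1 = {a, c, e}  B2 = {c, e, g}  B3 = {a, c, d}  B4 = {a, b, c}  B5 = {a, d, f}
Tree: B1–B2, B1–B3, B3–B4, B3–B5
Each bag holds 3 vertices, so the decomposition has width 2, which upper-bounds the treewidth. Conversely, {c, e, g} is a clique of size 3, and the vertices of any clique must share a bag in every tree decomposition; so some bag has ≥ 3 vertices and tw(G) ≥ 2. Combining the bounds, tw(G) = 2.

2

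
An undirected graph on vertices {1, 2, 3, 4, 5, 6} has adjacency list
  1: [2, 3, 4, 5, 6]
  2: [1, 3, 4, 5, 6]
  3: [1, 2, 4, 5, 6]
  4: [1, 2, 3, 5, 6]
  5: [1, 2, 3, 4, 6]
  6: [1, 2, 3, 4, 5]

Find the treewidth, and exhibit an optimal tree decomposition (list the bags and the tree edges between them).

A single bag containing all 6 vertices is trivially a valid decomposition of width 5. On the other hand G contains the 6-clique {1, 2, 3, 4, 5, 6}. A clique must lie in a single bag of any decomposition, so no decomposition can have width below 5. Combining the bounds, tw(G) = 5.

Treewidth 5.
One optimal decomposition is:
Bags: B1 = {1, 2, 3, 4, 5, 6}
Tree: (single bag)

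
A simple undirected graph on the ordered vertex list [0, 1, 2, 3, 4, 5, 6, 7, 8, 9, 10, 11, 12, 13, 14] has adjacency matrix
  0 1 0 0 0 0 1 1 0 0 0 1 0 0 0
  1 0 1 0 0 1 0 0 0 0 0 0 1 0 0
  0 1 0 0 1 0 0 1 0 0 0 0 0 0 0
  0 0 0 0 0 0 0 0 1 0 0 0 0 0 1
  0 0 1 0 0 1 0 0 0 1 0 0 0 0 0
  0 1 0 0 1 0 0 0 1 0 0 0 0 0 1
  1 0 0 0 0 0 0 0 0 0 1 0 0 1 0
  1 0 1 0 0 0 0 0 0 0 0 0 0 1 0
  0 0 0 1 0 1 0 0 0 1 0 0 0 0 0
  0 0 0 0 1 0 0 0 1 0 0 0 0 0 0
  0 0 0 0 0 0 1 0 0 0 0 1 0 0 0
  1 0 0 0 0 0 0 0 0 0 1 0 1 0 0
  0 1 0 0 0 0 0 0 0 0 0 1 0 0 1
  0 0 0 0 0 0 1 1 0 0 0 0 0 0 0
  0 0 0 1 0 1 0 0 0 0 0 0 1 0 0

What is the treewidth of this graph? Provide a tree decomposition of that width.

Treewidth 3.
One such decomposition:
Bags: B1 = {6, 10, 11, 13}  B2 = {0, 6, 11, 13}  B3 = {0, 7, 11, 13}  B4 = {0, 7, 11, 12}  B5 = {0, 1, 7, 12}  B6 = {1, 2, 7, 12}  B7 = {1, 2, 12, 14}  B8 = {1, 2, 5, 14}  B9 = {2, 4, 5, 14}  B10 = {3, 4, 5, 14}  B11 = {3, 4, 5, 8}  B12 = {3, 4, 8, 9}
Tree: B1–B2, B2–B3, B3–B4, B4–B5, B5–B6, B6–B7, B7–B8, B8–B9, B9–B10, B10–B11, B11–B12

Every bag has size at most 4, so the width is 4 − 1 = 3 and tw(G) ≤ 3. For the lower bound: the 4 vertex sets {6,10,13}, {11}, {0}, {1,2,7,12} are disjoint, each induces a connected subgraph, and every pair is joined by at least one edge of G. Contracting each set to a single vertex therefore yields K_{4} as a minor, and since treewidth is minor-monotone, tw(G) ≥ tw(K_{4}) = 3. The upper and lower bounds meet at 3, so that is the treewidth.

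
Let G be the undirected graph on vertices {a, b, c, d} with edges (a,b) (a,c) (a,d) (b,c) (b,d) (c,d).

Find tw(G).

3

A width-3 tree decomposition is:
Bags: B1 = {a, b, c, d}
Tree: (single bag)
With just one bag of size 4, the width is 4 − 1 = 3, so tw(G) ≤ 3. For the lower bound, the 4 vertices {a, b, c, d} are pairwise adjacent, and any tree decomposition puts a clique entirely inside one bag — forcing width ≥ 3. Combining the bounds, tw(G) = 3.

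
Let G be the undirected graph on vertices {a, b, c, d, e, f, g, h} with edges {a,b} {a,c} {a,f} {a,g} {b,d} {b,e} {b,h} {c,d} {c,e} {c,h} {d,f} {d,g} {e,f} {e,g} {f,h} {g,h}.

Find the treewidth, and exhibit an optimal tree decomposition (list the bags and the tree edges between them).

Treewidth 4.
Bags: B1 = {a, d, e, g, h}  B2 = {a, b, d, e, h}  B3 = {a, d, e, f, h}  B4 = {a, c, d, e, h}
Tree: B1–B2, B2–B3, B3–B4

Each bag holds 5 vertices, so the decomposition has width 4, which upper-bounds the treewidth. For the lower bound: the 5 vertex sets {e,g}, {b,h}, {a,f}, {d}, {c} are disjoint, each induces a connected subgraph, and every pair is joined by at least one edge of G. Contracting each set to a single vertex therefore yields K_{5} as a minor, and since treewidth is minor-monotone, tw(G) ≥ tw(K_{5}) = 4. Combining the bounds, tw(G) = 4.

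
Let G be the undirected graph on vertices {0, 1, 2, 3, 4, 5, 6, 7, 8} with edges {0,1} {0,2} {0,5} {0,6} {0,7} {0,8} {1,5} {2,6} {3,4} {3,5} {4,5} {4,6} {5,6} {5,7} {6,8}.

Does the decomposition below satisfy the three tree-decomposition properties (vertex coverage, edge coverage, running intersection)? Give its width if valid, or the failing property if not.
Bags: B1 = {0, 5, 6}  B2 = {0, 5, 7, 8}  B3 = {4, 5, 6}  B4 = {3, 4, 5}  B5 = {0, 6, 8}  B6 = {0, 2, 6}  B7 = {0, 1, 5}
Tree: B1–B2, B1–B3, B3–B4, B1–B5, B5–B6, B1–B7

A tree decomposition must satisfy three properties: every vertex lies in some bag; for every edge, both endpoints lie together in some bag; and for every vertex, the bags containing it form a connected subtree. Here bags containing vertex 8 are not connected in the tree, so the decomposition is invalid.

No — bags containing vertex 8 are not connected in the tree.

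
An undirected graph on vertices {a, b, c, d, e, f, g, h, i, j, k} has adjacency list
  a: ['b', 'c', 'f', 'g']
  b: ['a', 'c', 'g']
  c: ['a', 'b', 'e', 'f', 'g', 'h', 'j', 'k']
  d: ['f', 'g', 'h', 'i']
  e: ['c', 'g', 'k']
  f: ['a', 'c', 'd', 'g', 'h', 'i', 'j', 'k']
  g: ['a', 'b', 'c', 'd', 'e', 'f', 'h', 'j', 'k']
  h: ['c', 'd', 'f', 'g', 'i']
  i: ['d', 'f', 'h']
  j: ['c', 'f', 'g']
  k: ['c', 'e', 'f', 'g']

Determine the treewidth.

A width-3 tree decomposition is:
Bags: B1 = {c, f, g, h}  B2 = {a, c, f, g}  B3 = {c, f, g, k}  B4 = {c, f, g, j}  B5 = {d, f, g, h}  B6 = {c, e, g, k}  B7 = {d, f, h, i}  B8 = {a, b, c, g}
Tree: B1–B2, B2–B3, B1–B4, B1–B5, B3–B6, B5–B7, B2–B8
Each bag holds 4 vertices, so the decomposition has width 3, which upper-bounds the treewidth. Conversely, {d, f, g, h} is a clique of size 4, and the vertices of any clique must share a bag in every tree decomposition; so some bag has ≥ 4 vertices and tw(G) ≥ 3. Combining the bounds, tw(G) = 3.

3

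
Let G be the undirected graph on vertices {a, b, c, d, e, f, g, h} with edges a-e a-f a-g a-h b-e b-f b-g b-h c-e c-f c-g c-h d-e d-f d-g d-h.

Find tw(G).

4

A width-4 tree decomposition is:
Bags: B1 = {a, b, c, d, g}  B2 = {a, b, c, d, e}  B3 = {a, b, c, d, h}  B4 = {a, b, c, d, f}
Tree: B1–B2, B2–B3, B3–B4
The largest bag has 5 vertices, giving width 4; this decomposition certifies tw(G) ≤ 4. For the lower bound: the 5 vertex sets {a,g}, {c,e}, {d,h}, {b}, {f} are disjoint, each induces a connected subgraph, and every pair is joined by at least one edge of G. Contracting each set to a single vertex therefore yields K_{5} as a minor, and since treewidth is minor-monotone, tw(G) ≥ tw(K_{5}) = 4. Combining the bounds, tw(G) = 4.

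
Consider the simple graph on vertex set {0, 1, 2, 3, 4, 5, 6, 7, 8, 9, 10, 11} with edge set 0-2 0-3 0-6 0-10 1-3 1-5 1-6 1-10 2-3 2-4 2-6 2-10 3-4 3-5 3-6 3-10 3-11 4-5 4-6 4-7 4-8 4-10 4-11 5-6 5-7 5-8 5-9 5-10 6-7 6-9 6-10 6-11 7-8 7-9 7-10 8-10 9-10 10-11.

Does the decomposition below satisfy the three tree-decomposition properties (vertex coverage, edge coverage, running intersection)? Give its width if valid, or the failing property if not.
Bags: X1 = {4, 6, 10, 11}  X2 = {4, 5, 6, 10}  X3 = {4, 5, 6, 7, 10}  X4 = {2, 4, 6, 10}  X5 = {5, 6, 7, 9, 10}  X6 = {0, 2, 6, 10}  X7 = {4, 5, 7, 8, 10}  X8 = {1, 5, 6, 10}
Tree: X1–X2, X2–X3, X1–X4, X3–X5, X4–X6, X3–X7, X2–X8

A tree decomposition must satisfy three properties: every vertex lies in some bag; for every edge, both endpoints lie together in some bag; and for every vertex, the bags containing it form a connected subtree. Here vertex 3 appears in no bag, so the decomposition is invalid.

No — vertex 3 appears in no bag.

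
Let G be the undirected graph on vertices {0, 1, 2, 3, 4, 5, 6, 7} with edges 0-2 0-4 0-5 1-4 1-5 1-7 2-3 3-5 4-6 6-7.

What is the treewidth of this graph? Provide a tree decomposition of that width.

Each bag holds 3 vertices, so the decomposition has width 2, which upper-bounds the treewidth. For the lower bound, G contains the cycle 6–7–1–4–6, so G is not a forest; only forests have treewidth ≤ 1, hence tw(G) ≥ 2. Combining the bounds, tw(G) = 2.

Treewidth 2.
One optimal decomposition is:
Bags: B1 = {4, 6, 7}  B2 = {1, 4, 7}  B3 = {0, 1, 4}  B4 = {0, 1, 5}  B5 = {0, 2, 5}  B6 = {2, 3, 5}
Tree: B1–B2, B2–B3, B3–B4, B4–B5, B5–B6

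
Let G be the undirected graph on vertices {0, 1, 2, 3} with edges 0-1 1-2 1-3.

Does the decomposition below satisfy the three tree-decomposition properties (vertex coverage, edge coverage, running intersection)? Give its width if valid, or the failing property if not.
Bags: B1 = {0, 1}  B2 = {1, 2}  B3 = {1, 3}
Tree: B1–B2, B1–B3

Vertex coverage: the bags together contain {0, 1, 2, 3}, the full vertex set. Edge coverage: each edge of G has both endpoints in at least one bag. Running intersection: for every vertex, the bags containing it form a connected subtree. All three properties hold, so this is a valid tree decomposition of width max|bag| − 1 = 1, and hence tw(G) ≤ 1.

Yes; width 1.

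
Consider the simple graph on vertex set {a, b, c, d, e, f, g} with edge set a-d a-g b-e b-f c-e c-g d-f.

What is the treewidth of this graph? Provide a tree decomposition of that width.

Treewidth 2.
Bags: B1 = {a, d, g}  B2 = {d, f, g}  B3 = {b, f, g}  B4 = {b, e, g}  B5 = {c, e, g}
Tree: B1–B2, B2–B3, B3–B4, B4–B5

The largest bag has 3 vertices, giving width 2; this decomposition certifies tw(G) ≤ 2. The edges g–a–d–f–b–e–c–g form a cycle, so G is not a tree and its treewidth is at least 2. Therefore the treewidth is 2.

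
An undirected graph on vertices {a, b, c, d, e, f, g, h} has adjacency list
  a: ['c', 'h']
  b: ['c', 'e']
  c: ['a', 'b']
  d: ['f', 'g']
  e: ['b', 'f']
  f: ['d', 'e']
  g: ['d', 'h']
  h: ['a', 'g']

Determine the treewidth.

2

A width-2 tree decomposition is:
Bags: B1 = {d, e, f}  B2 = {d, e, g}  B3 = {e, g, h}  B4 = {a, e, h}  B5 = {a, c, e}  B6 = {b, c, e}
Tree: B1–B2, B2–B3, B3–B4, B4–B5, B5–B6
Each bag holds 3 vertices, so the decomposition has width 2, which upper-bounds the treewidth. The edges e–f–d–g–h–a–c–b–e form a cycle, so G is not a tree and its treewidth is at least 2. Hence tw(G) = 2 exactly.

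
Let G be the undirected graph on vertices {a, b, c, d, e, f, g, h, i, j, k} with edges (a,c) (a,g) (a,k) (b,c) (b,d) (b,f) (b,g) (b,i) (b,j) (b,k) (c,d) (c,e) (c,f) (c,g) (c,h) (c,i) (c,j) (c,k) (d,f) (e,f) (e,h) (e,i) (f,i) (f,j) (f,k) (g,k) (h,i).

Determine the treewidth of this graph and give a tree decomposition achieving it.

Treewidth 3.
Bags: B1 = {b, c, f, k}  B2 = {b, c, f, i}  B3 = {c, e, f, i}  B4 = {b, c, f, j}  B5 = {b, c, g, k}  B6 = {b, c, d, f}  B7 = {c, e, h, i}  B8 = {a, c, g, k}
Tree: B1–B2, B2–B3, B2–B4, B1–B5, B4–B6, B3–B7, B5–B8

Each bag holds 4 vertices, so the decomposition has width 3, which upper-bounds the treewidth. For the lower bound, the 4 vertices {a, c, g, k} are pairwise adjacent, and any tree decomposition puts a clique entirely inside one bag — forcing width ≥ 3. Combining the bounds, tw(G) = 3.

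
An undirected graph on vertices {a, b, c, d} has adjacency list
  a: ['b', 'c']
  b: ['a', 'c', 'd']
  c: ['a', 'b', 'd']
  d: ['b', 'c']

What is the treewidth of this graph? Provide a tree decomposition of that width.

Each bag holds 3 vertices, so the decomposition has width 2, which upper-bounds the treewidth. Conversely, {b, c, d} is a clique of size 3, and the vertices of any clique must share a bag in every tree decomposition; so some bag has ≥ 3 vertices and tw(G) ≥ 2. The upper and lower bounds meet at 2, so that is the treewidth.

Treewidth 2.
One optimal decomposition is:
Bags: B1 = {a, b, c}  B2 = {b, c, d}
Tree: B1–B2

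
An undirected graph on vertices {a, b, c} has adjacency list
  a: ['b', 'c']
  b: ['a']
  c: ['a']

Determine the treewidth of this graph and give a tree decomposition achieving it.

Treewidth 1.
Bags: B1 = {a, c}  B2 = {a, b}
Tree: B1–B2

Every bag has size at most 2, so the width is 2 − 1 = 1 and tw(G) ≤ 1. Any graph with an edge has treewidth ≥ 1, and G has the edge c–a. Therefore the treewidth is 1.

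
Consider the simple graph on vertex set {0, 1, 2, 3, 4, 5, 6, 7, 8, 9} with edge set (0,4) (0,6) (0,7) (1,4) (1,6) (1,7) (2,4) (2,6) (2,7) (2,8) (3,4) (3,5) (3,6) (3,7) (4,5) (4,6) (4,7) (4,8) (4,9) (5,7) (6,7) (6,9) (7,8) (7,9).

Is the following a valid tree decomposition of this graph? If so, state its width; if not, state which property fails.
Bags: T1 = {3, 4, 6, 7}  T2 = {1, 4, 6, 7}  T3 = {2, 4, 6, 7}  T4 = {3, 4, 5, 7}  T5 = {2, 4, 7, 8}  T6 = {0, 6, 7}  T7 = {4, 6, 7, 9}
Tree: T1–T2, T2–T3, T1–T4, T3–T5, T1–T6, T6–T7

No — edge (4,0) lies in no bag.

A tree decomposition must satisfy three properties: every vertex lies in some bag; for every edge, both endpoints lie together in some bag; and for every vertex, the bags containing it form a connected subtree. Here edge (4,0) lies in no bag, so the decomposition is invalid.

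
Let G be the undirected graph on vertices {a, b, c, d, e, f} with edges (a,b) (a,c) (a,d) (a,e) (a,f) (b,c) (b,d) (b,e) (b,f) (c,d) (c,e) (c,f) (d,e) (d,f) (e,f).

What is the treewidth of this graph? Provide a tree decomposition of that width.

With just one bag of size 6, the width is 6 − 1 = 5, so tw(G) ≤ 5. On the other hand G contains the 6-clique {a, b, c, d, e, f}. A clique must lie in a single bag of any decomposition, so no decomposition can have width below 5. Hence tw(G) = 5 exactly.

Treewidth 5.
Bags: B1 = {a, b, c, d, e, f}
Tree: (single bag)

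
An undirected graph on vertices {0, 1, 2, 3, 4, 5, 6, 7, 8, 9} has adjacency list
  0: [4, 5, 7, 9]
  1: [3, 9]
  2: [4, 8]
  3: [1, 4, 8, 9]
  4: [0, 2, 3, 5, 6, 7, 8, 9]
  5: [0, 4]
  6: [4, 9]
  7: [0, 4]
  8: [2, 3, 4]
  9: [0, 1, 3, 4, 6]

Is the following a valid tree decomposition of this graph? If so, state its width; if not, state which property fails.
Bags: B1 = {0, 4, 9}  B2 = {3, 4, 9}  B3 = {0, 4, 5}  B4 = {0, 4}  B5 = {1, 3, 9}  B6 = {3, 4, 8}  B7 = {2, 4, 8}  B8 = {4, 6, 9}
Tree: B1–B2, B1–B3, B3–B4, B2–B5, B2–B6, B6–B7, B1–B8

A tree decomposition must satisfy three properties: every vertex lies in some bag; for every edge, both endpoints lie together in some bag; and for every vertex, the bags containing it form a connected subtree. Here vertex 7 appears in no bag, so the decomposition is invalid.

No — vertex 7 appears in no bag.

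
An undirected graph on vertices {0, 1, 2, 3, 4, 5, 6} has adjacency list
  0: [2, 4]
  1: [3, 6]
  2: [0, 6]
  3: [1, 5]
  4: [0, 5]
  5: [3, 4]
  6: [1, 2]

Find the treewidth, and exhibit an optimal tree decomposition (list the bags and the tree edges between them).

Every bag has size at most 3, so the width is 3 − 1 = 2 and tw(G) ≤ 2. For the lower bound, G contains the cycle 1–6–2–0–4–5–3–1, so G is not a forest; only forests have treewidth ≤ 1, hence tw(G) ≥ 2. The upper and lower bounds meet at 2, so that is the treewidth.

Treewidth 2.
One such decomposition:
Bags: B1 = {1, 2, 6}  B2 = {0, 1, 2}  B3 = {0, 1, 4}  B4 = {1, 4, 5}  B5 = {1, 3, 5}
Tree: B1–B2, B2–B3, B3–B4, B4–B5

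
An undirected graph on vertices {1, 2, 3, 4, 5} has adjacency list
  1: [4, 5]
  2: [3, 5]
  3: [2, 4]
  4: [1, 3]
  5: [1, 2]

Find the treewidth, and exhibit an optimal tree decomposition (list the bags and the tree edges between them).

Every bag has size at most 3, so the width is 3 − 1 = 2 and tw(G) ≤ 2. Since 2–3–4–1–5–2 is a cycle in G, G is not acyclic. Forests are exactly the graphs of treewidth ≤ 1, so tw(G) ≥ 2. Therefore the treewidth is 2.

Treewidth 2.
Bags: B1 = {2, 3, 4}  B2 = {1, 2, 4}  B3 = {1, 2, 5}
Tree: B1–B2, B2–B3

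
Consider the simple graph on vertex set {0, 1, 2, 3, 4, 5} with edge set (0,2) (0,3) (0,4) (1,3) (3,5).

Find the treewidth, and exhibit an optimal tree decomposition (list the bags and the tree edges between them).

Every bag has size at most 2, so the width is 2 − 1 = 1 and tw(G) ≤ 1. Any graph with an edge has treewidth ≥ 1, and G has the edge 0–3. Therefore the treewidth is 1.

Treewidth 1.
One optimal decomposition is:
Bags: B1 = {0, 3}  B2 = {0, 2}  B3 = {1, 3}  B4 = {0, 4}  B5 = {3, 5}
Tree: B1–B2, B1–B3, B2–B4, B3–B5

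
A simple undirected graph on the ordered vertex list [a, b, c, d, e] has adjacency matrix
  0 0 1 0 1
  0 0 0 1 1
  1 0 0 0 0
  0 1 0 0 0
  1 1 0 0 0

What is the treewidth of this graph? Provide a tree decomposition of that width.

The largest bag has 2 vertices, giving width 1; this decomposition certifies tw(G) ≤ 1. Since G has at least one edge (e.g. d–b), it is not an edgeless graph, so tw(G) ≥ 1. The upper and lower bounds meet at 1, so that is the treewidth.

Treewidth 1.
One such decomposition:
Bags: B1 = {b, d}  B2 = {b, e}  B3 = {a, e}  B4 = {a, c}
Tree: B1–B2, B2–B3, B3–B4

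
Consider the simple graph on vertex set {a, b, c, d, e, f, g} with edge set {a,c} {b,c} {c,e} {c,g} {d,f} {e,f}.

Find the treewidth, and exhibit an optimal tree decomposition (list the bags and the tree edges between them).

Each bag holds 2 vertices, so the decomposition has width 1, which upper-bounds the treewidth. Since G has at least one edge (e.g. e–c), it is not an edgeless graph, so tw(G) ≥ 1. Hence tw(G) = 1 exactly.

Treewidth 1.
Bags: B1 = {c, e}  B2 = {c, g}  B3 = {b, c}  B4 = {e, f}  B5 = {d, f}  B6 = {a, c}
Tree: B1–B2, B1–B3, B1–B4, B4–B5, B1–B6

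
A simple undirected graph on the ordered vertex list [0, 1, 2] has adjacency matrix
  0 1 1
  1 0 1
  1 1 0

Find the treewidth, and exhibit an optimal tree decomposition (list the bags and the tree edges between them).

Treewidth 2.
One such decomposition:
Bags: B1 = {0, 1, 2}
Tree: (single bag)

With just one bag of size 3, the width is 3 − 1 = 2, so tw(G) ≤ 2. Conversely, {0, 1, 2} is a clique of size 3, and the vertices of any clique must share a bag in every tree decomposition; so some bag has ≥ 3 vertices and tw(G) ≥ 2. Hence tw(G) = 2 exactly.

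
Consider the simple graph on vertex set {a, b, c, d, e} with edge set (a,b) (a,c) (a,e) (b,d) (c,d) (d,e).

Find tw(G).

A width-2 tree decomposition is:
Bags: B1 = {a, b, d}  B2 = {a, d, e}  B3 = {a, c, d}
Tree: B1–B2, B2–B3
Each bag holds 3 vertices, so the decomposition has width 2, which upper-bounds the treewidth. For the lower bound, G contains the cycle b–a–e–d–b, so G is not a forest; only forests have treewidth ≤ 1, hence tw(G) ≥ 2. Therefore the treewidth is 2.

2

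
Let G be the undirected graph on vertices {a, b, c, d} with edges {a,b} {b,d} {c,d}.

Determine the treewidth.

A width-1 tree decomposition is:
Bags: B1 = {a, b}  B2 = {b, d}  B3 = {c, d}
Tree: B1–B2, B2–B3
Every bag has size at most 2, so the width is 2 − 1 = 1 and tw(G) ≤ 1. Any graph with an edge has treewidth ≥ 1, and G has the edge a–b. Combining the bounds, tw(G) = 1.

1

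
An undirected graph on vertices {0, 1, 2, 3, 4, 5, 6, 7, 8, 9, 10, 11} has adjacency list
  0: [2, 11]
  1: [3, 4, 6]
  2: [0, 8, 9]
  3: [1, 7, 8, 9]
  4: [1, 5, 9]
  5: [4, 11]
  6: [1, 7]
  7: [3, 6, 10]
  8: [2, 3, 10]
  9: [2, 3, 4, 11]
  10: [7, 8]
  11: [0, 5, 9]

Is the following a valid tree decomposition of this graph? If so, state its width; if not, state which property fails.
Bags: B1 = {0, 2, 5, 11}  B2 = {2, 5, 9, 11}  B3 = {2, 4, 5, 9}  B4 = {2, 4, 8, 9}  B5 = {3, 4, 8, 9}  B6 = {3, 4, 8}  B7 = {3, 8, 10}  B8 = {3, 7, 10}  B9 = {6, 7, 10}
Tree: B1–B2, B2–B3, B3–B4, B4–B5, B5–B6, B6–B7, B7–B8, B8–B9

A tree decomposition must satisfy three properties: every vertex lies in some bag; for every edge, both endpoints lie together in some bag; and for every vertex, the bags containing it form a connected subtree. Here vertex 1 appears in no bag, so the decomposition is invalid.

No — vertex 1 appears in no bag.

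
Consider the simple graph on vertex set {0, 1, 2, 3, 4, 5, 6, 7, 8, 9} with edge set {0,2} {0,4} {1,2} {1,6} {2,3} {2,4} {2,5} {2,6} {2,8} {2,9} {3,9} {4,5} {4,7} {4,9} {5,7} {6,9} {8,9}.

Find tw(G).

A width-2 tree decomposition is:
Bags: B1 = {2, 4, 9}  B2 = {2, 3, 9}  B3 = {2, 4, 5}  B4 = {2, 8, 9}  B5 = {0, 2, 4}  B6 = {4, 5, 7}  B7 = {2, 6, 9}  B8 = {1, 2, 6}
Tree: B1–B2, B1–B3, B1–B4, B1–B5, B3–B6, B2–B7, B7–B8
Every bag has size at most 3, so the width is 3 − 1 = 2 and tw(G) ≤ 2. For the lower bound, the 3 vertices {0, 2, 4} are pairwise adjacent, and any tree decomposition puts a clique entirely inside one bag — forcing width ≥ 2. Therefore the treewidth is 2.

2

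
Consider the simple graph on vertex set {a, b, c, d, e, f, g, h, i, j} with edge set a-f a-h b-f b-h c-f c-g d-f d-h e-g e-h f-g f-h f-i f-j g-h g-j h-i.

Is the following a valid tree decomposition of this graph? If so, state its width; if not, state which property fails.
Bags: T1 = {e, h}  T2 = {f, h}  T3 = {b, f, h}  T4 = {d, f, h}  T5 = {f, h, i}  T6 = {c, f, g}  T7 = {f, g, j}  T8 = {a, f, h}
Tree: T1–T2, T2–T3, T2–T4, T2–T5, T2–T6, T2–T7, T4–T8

No — edge (g,h) lies in no bag.

A tree decomposition must satisfy three properties: every vertex lies in some bag; for every edge, both endpoints lie together in some bag; and for every vertex, the bags containing it form a connected subtree. Here edge (g,h) lies in no bag, so the decomposition is invalid.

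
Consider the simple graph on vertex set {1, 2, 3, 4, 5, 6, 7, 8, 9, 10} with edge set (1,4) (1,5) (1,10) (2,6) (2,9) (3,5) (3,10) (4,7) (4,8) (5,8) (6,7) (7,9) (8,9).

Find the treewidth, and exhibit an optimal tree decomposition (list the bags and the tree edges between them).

The largest bag has 3 vertices, giving width 2; this decomposition certifies tw(G) ≤ 2. For the lower bound, G contains the cycle 6–2–9–7–6, so G is not a forest; only forests have treewidth ≤ 1, hence tw(G) ≥ 2. The upper and lower bounds meet at 2, so that is the treewidth.

Treewidth 2.
Bags: B1 = {2, 6, 7}  B2 = {2, 7, 9}  B3 = {4, 7, 9}  B4 = {4, 8, 9}  B5 = {1, 4, 8}  B6 = {1, 5, 8}  B7 = {1, 5, 10}  B8 = {3, 5, 10}
Tree: B1–B2, B2–B3, B3–B4, B4–B5, B5–B6, B6–B7, B7–B8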